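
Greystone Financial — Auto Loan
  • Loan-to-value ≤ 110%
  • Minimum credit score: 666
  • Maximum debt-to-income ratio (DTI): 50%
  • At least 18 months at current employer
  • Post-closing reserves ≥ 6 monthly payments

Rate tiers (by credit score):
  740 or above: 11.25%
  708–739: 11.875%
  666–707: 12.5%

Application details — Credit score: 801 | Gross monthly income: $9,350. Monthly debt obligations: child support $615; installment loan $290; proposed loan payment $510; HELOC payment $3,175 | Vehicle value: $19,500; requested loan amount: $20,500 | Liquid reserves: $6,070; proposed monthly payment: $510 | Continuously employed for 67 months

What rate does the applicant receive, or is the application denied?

Approved at 11.25%

Credit score 801 ≥ 666 (meets minimum)
LTV = 20,500/19,500 = 105.1% ≤ 110%
Employment 67 ≥ 18 months
Total monthly debts = (615 + 290 + 510 + 3,175) = 4,590. DTI = 4,590/9,350 = 49.1% ≤ 50%
Liquid reserves cover 6,070/510 = 11.9 months — ≥ 6 required
All requirements met. Score 801 falls in the 740 or above tier → 11.25%.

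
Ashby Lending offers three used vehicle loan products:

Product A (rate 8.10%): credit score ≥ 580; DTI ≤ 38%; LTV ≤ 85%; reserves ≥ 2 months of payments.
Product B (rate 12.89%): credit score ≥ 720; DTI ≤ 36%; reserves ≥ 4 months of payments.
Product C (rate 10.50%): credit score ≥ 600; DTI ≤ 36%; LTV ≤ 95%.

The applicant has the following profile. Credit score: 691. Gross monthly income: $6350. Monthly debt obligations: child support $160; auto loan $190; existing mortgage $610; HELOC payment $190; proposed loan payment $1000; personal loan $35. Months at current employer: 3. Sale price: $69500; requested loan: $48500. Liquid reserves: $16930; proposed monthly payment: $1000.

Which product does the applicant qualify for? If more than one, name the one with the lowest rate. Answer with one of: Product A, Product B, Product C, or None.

Total debts = (160 + 190 + 610 + 190 + 1,000 + 35) = 2,185; DTI = 2,185/6,350 = 34.4%.
LTV = 48,500/69,500 = 69.8%.
Reserves = 16,930/1,000 = 16.9 months.
Product A: score 691 ≥ 580; DTI 34.4% ≤ 38%; LTV 69.8% ≤ 85%; reserves 16.9 ≥ 2 mo → qualifies.
Product B: score 691 < 720; DTI 34.4% ≤ 36%; reserves 16.9 ≥ 4 mo → does not qualify.
Product C: score 691 ≥ 600; DTI 34.4% ≤ 36%; LTV 69.8% ≤ 95% → qualifies.
Qualifying: Product A, Product C. Lowest rate is 8.10% → Product A.

Product A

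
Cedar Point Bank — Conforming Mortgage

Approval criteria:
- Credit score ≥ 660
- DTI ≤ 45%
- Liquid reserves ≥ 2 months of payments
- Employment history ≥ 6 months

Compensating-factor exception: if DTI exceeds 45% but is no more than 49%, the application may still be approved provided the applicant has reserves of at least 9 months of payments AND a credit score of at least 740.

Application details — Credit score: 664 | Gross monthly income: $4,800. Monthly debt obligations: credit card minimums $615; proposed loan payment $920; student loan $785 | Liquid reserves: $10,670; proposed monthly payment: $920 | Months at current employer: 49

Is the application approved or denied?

Credit score 664 ≥ 660 (meets base)
Total debts = (615 + 920 + 785) = 2,320. DTI: 2,320 ÷ 4,800 = 48.3%, over the 45% base limit.
Liquid reserves cover 10,670/920 = 11.6 months — ≥ 2 required
Employment 49 ≥ 6 months
DTI 48.3% is within the 45%–49% exception band; checking compensating factors.
Override check — reserves: 11.6 mo (ok); score: 664 (below 740).
Compensating-factor requirement not fully met.

Denied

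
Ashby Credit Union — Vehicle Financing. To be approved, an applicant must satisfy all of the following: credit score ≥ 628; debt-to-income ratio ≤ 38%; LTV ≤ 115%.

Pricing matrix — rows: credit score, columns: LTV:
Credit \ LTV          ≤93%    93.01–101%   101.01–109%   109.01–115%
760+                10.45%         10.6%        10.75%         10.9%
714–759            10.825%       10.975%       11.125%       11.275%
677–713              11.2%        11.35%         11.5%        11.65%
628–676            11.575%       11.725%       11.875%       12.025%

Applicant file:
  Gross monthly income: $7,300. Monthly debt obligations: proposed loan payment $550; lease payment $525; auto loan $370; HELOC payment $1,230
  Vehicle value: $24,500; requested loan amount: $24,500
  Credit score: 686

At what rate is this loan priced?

11.35%

Credit score 686 ≥ 628; Total monthly debts = (550 + 525 + 370 + 1,230) = 2,675. DTI: 2,675 ÷ 7,300 = 36.6%, within the 38% cap
LTV = 24,500/24,500 = 100% ≤ 115%
Credit 686 → row 677–713; LTV 100% → column 93.01–101%. Grid cell → 11.35%.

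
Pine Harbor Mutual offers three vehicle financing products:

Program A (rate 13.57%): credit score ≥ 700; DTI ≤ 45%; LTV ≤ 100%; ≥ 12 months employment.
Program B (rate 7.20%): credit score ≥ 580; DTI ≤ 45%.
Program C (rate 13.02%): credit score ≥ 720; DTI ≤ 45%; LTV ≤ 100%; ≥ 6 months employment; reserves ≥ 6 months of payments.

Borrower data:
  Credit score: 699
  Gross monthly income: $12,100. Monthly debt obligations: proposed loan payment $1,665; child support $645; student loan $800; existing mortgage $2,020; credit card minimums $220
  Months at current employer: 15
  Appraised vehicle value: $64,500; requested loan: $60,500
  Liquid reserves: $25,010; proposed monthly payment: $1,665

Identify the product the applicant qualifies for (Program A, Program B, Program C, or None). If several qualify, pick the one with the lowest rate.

Total debts = (1,665 + 645 + 800 + 2,020 + 220) = 5,350; DTI = 5,350/12,100 = 44.2%.
LTV = 60,500/64,500 = 93.8%.
Reserves = 25,010/1,665 = 15.0 months.
Program A: score 699 < 700; DTI 44.2% ≤ 45%; LTV 93.8% ≤ 100%; employment 15 ≥ 12 mo → does not qualify.
Program B: score 699 ≥ 580; DTI 44.2% ≤ 45% → qualifies.
Program C: score 699 < 720; DTI 44.2% ≤ 45%; LTV 93.8% ≤ 100%; employment 15 ≥ 6 mo; reserves 15.0 ≥ 6 mo → does not qualify.

Program B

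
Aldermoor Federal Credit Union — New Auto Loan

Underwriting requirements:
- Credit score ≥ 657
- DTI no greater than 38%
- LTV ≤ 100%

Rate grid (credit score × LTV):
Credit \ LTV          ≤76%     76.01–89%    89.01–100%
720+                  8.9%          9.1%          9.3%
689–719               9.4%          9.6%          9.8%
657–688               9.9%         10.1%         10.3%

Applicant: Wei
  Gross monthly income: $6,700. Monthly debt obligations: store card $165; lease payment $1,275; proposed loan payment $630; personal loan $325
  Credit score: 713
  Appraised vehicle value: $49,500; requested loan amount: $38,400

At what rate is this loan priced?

Credit score 713 ≥ 657; Total monthly debts = (165 + 1,275 + 630 + 325) = 2,395. DTI = 2,395/6,700 = 35.7% ≤ 38%
LTV: 38,400 ÷ 49,500 = 77.6%, within 100% cap
Row: 713 falls in 689–719. Column: 77.6% falls in 76.01–89%. Rate = 9.6%.

9.6%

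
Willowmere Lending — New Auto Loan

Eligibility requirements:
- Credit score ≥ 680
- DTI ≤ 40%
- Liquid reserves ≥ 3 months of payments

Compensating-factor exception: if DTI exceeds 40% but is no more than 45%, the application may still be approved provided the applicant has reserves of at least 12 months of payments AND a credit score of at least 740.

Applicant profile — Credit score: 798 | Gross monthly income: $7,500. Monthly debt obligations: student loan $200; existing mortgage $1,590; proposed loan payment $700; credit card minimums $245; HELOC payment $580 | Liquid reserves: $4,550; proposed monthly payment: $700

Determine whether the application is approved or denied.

Credit score 798 ≥ 680 (meets base)
Total debts = (200 + 1,590 + 700 + 245 + 580) = 3,315. DTI: 3,315 ÷ 7,500 = 44.2%, over the 40% base limit.
Reserves: 4,550 ÷ 700 = 6.5 months (meets 3-month minimum)
DTI 44.2% is within the 40%–45% exception band; checking compensating factors.
Reserves 6.5 < 12 months; credit score 798 ≥ 740.
Compensating-factor requirement not fully met.

Denied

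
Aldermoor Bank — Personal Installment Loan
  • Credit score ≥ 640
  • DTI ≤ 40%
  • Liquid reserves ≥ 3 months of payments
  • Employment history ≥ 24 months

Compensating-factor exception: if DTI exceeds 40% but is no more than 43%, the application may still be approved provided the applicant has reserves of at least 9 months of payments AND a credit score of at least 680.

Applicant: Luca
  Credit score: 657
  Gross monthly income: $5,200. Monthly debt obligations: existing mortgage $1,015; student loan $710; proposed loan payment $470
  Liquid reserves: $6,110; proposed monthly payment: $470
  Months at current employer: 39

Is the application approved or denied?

Credit score 657 ≥ 640 (meets base)
Total debts = (1,015 + 710 + 470) = 2,195. DTI: 2,195 ÷ 5,200 = 42.2%, over the 40% base limit.
Liquid reserves cover 6,110/470 = 13.0 months — ≥ 3 required
Employment 39 ≥ 24 months
42.2% falls in the override range (40%–43%), so the compensating-factor test applies.
Override check — reserves: 13.0 mo (ok); score: 657 (below 680).
Compensating-factor requirement not fully met.

Denied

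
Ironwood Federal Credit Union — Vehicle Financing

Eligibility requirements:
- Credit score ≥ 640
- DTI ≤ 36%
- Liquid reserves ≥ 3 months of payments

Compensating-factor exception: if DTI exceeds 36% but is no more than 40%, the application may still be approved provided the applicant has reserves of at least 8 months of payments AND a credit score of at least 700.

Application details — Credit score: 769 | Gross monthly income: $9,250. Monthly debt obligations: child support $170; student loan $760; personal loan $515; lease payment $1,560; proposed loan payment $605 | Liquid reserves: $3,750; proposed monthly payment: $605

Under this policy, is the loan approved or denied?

Credit score 769 ≥ 640 (meets base)
Total debts = (170 + 760 + 515 + 1,560 + 605) = 3,610. DTI: 3,610 ÷ 9,250 = 39%, over the 36% base limit.
Liquid reserves cover 3,750/605 = 6.2 months — ≥ 3 required
39% falls in the override range (36%–40%), so the compensating-factor test applies.
Override check — reserves: 6.2 mo (short of 8); score: 769 (ok).
Override conditions not both satisfied; exception does not apply.

Denied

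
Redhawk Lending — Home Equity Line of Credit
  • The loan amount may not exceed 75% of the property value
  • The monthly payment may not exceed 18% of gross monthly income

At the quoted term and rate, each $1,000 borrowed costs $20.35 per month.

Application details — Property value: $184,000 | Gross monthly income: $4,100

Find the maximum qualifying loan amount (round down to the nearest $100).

Payment cap: 18% × $4,100 = $738/month.
At $20.35 per $1,000, that supports 738/20.35 × 1,000 ≈ $36,265 → $36,200.
LTV cap: 75% × $184,000 = $138,000 → $138,000.
Binding constraint: payment-to-income.

$36,200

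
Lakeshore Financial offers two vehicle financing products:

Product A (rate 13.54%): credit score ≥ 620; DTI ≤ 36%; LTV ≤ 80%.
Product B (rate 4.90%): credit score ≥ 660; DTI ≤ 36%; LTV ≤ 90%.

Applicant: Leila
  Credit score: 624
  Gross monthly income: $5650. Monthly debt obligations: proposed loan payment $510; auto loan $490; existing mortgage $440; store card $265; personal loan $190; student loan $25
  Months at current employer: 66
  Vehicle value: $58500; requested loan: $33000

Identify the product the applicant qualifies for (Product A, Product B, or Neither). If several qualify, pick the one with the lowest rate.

Product A

Total debts = (510 + 490 + 440 + 265 + 190 + 25) = 1,920; DTI = 1,920/5,650 = 34%.
LTV = 33,000/58,500 = 56.4%.
Product A: score 624 ≥ 620; DTI 34% ≤ 36%; LTV 56.4% ≤ 80% → qualifies.
Product B: score 624 < 660; DTI 34% ≤ 36%; LTV 56.4% ≤ 90% → does not qualify.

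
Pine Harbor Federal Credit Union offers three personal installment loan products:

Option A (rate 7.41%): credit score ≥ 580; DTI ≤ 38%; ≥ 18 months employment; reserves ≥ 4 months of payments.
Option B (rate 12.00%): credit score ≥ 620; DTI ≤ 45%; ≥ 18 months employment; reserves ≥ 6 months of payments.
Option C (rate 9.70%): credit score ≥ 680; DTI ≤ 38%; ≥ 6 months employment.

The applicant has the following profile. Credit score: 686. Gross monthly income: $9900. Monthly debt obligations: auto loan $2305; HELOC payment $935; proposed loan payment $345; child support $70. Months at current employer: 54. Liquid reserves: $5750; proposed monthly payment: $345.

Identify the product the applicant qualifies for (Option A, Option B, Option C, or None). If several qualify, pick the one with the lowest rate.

Total debts = (2,305 + 935 + 345 + 70) = 3,655; DTI = 3,655/9,900 = 36.9%.
Reserves = 5,750/345 = 16.7 months.
Option A: score 686 ≥ 580; DTI 36.9% ≤ 38%; employment 54 ≥ 18 mo; reserves 16.7 ≥ 4 mo → qualifies.
Option B: score 686 ≥ 620; DTI 36.9% ≤ 45%; employment 54 ≥ 18 mo; reserves 16.7 ≥ 6 mo → qualifies.
Option C: score 686 ≥ 680; DTI 36.9% ≤ 38%; employment 54 ≥ 6 mo → qualifies.
Qualifying: Option A, Option B, Option C. Lowest rate is 7.41% → Option A.

Option A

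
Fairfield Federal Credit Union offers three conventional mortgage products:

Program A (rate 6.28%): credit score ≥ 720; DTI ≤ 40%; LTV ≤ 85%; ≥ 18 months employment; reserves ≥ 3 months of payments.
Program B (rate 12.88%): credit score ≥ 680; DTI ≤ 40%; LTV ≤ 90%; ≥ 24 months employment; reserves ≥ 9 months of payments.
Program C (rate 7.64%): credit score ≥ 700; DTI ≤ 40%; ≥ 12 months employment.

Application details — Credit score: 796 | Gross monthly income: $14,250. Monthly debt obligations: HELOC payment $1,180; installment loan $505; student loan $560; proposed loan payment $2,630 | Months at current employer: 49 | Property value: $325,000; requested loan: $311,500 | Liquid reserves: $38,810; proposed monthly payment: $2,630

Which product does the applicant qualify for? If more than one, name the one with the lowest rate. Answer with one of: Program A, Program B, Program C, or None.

Total debts = (1,180 + 505 + 560 + 2,630) = 4,875; DTI = 4,875/14,250 = 34.2%.
LTV = 311,500/325,000 = 95.8%.
Reserves = 38,810/2,630 = 14.8 months.
Program A: score 796 ≥ 720; DTI 34.2% ≤ 40%; LTV 95.8% > 85%; employment 49 ≥ 18 mo; reserves 14.8 ≥ 3 mo → does not qualify.
Program B: score 796 ≥ 680; DTI 34.2% ≤ 40%; LTV 95.8% > 90%; employment 49 ≥ 24 mo; reserves 14.8 ≥ 9 mo → does not qualify.
Program C: score 796 ≥ 700; DTI 34.2% ≤ 40%; employment 49 ≥ 12 mo → qualifies.

Program C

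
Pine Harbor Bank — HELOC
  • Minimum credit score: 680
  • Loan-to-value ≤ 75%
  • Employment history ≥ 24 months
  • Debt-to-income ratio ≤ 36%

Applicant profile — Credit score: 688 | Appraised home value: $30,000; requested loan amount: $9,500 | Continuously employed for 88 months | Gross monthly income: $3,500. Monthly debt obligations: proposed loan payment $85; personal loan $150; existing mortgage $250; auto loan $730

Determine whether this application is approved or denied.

Approved

Credit score 688 ≥ 680 (meets)
LTV: 9,500 ÷ 30,000 = 31.7%, within 75% cap
Employment 88 ≥ 24 months
Total monthly debts = (85 + 150 + 250 + 730) = 1,215. Debt-to-income = 1,215/3,500 = 34.7% — meets 36% limit
All criteria satisfied.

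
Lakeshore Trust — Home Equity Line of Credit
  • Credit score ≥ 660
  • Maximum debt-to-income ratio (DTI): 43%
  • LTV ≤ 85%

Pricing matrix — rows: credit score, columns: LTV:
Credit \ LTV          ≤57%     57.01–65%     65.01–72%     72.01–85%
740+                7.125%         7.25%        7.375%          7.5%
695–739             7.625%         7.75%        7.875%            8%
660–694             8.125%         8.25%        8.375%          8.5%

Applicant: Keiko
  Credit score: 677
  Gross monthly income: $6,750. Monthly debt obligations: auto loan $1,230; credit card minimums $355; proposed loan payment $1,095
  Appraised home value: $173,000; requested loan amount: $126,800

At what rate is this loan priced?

Credit score 677 ≥ 660; Total monthly debts = (1,230 + 355 + 1,095) = 2,680. DTI = 2,680/6,750 = 39.7% ≤ 43%
LTV = 126,800/173,000 = 73.3% ≤ 85%
Row: 677 falls in 660–694. Column: 73.3% falls in 72.01–85%. Rate = 8.5%.

8.5%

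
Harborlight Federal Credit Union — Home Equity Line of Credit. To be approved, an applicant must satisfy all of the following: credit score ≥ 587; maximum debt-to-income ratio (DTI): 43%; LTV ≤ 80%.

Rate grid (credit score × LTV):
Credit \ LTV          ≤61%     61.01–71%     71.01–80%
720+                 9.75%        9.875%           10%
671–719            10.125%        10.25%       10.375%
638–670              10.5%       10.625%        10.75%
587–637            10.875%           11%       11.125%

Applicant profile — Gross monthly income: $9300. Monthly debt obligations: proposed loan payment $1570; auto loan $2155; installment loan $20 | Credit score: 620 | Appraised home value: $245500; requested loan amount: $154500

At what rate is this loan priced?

11%

Credit score 620 ≥ 587; Total monthly debts = (1,570 + 2,155 + 20) = 3,745. Debt-to-income = 3,745/9,300 = 40.3% — meets 43% limit
Loan-to-value = 154,500/245,500 = 62.9% — pass (80% max)
Credit 620 → row 587–637; LTV 62.9% → column 61.01–71%. Grid cell → 11%.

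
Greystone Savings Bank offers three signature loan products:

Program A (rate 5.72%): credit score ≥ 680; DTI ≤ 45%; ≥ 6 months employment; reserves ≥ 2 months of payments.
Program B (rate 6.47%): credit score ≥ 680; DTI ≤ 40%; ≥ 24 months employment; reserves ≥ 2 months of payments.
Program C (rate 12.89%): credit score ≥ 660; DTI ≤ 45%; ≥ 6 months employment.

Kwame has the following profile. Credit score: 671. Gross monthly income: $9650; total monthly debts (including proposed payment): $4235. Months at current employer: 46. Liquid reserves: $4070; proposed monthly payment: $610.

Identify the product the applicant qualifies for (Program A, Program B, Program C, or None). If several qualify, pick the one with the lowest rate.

Program C

DTI = 4,235/9,650 = 43.9%.
Reserves = 4,070/610 = 6.7 months.
Program A: score 671 < 680; DTI 43.9% ≤ 45%; employment 46 ≥ 6 mo; reserves 6.7 ≥ 2 mo → does not qualify.
Program B: score 671 < 680; DTI 43.9% > 40%; employment 46 ≥ 24 mo; reserves 6.7 ≥ 2 mo → does not qualify.
Program C: score 671 ≥ 660; DTI 43.9% ≤ 45%; employment 46 ≥ 6 mo → qualifies.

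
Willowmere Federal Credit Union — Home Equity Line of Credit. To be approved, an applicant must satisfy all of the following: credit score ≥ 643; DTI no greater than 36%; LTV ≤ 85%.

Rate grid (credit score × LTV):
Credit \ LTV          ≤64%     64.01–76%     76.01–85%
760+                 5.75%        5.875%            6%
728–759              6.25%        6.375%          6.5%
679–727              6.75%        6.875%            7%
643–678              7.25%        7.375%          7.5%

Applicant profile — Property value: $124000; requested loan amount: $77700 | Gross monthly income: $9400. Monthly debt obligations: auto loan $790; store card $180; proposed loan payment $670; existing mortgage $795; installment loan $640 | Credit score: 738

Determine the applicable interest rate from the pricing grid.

6.25%

Credit score 738 ≥ 643; Total monthly debts = (790 + 180 + 670 + 795 + 640) = 3,075. DTI = 3,075/9,400 = 32.7% ≤ 36%
LTV: 77,700 ÷ 124,000 = 62.7%, within 85% cap
Credit 738 → row 728–759; LTV 62.7% → column ≤64%. Grid cell → 6.25%.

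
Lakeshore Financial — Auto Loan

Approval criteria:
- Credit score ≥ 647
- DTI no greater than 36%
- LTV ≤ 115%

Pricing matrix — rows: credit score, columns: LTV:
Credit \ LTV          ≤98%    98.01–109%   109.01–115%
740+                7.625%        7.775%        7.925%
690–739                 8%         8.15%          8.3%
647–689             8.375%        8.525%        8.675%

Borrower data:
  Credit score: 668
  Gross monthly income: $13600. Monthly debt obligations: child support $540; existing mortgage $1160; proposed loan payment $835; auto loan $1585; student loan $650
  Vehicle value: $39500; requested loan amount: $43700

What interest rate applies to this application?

Credit score 668 ≥ 647; Total monthly debts = (540 + 1,160 + 835 + 1,585 + 650) = 4,770. Debt-to-income = 4,770/13,600 = 35.1% — meets 36% limit
Loan-to-value = 43,700/39,500 = 110.6% — pass (115% max)
Credit 668 → row 647–689; LTV 110.6% → column 109.01–115%. Grid cell → 8.675%.

8.675%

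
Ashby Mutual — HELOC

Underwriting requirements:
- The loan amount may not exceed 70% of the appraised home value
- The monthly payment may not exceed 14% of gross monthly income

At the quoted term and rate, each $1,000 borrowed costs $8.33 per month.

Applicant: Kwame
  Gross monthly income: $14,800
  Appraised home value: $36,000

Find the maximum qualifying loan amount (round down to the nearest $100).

$25,200

Payment cap: 14% × $14,800 = $2,072/month.
At $8.33 per $1,000, that supports 2,072/8.33 × 1,000 ≈ $248,739 → $248,700.
LTV cap: 70% × $36,000 = $25,200 → $25,200.
Binding constraint: loan-to-value.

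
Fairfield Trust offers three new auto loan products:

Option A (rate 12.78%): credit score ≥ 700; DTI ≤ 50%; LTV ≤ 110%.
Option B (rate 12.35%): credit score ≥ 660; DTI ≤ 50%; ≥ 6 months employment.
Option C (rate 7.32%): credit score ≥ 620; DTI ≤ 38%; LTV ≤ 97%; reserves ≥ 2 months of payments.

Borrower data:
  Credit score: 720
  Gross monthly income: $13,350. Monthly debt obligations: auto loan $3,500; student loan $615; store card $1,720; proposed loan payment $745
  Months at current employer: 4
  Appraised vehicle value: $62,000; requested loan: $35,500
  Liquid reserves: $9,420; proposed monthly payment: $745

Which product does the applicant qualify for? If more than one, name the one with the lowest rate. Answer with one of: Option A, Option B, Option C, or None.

Option A

Total debts = (3,500 + 615 + 1,720 + 745) = 6,580; DTI = 6,580/13,350 = 49.3%.
LTV = 35,500/62,000 = 57.3%.
Reserves = 9,420/745 = 12.6 months.
Option A: score 720 ≥ 700; DTI 49.3% ≤ 50%; LTV 57.3% ≤ 110% → qualifies.
Option B: score 720 ≥ 660; DTI 49.3% ≤ 50%; employment 4 < 6 mo → does not qualify.
Option C: score 720 ≥ 620; DTI 49.3% > 38%; LTV 57.3% ≤ 97%; reserves 12.6 ≥ 2 mo → does not qualify.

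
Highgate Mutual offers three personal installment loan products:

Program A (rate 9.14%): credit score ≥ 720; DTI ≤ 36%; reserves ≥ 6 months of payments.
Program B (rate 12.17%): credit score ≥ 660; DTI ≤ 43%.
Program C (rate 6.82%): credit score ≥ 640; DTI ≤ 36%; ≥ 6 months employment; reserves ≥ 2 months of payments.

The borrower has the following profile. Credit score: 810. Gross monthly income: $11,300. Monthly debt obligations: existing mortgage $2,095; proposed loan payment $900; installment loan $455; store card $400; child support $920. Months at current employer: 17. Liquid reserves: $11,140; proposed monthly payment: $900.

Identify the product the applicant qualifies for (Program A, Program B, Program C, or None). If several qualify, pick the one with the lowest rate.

Total debts = (2,095 + 900 + 455 + 400 + 920) = 4,770; DTI = 4,770/11,300 = 42.2%.
Reserves = 11,140/900 = 12.4 months.
Program A: score 810 ≥ 720; DTI 42.2% > 36%; reserves 12.4 ≥ 6 mo → does not qualify.
Program B: score 810 ≥ 660; DTI 42.2% ≤ 43% → qualifies.
Program C: score 810 ≥ 640; DTI 42.2% > 36%; employment 17 ≥ 6 mo; reserves 12.4 ≥ 2 mo → does not qualify.

Program B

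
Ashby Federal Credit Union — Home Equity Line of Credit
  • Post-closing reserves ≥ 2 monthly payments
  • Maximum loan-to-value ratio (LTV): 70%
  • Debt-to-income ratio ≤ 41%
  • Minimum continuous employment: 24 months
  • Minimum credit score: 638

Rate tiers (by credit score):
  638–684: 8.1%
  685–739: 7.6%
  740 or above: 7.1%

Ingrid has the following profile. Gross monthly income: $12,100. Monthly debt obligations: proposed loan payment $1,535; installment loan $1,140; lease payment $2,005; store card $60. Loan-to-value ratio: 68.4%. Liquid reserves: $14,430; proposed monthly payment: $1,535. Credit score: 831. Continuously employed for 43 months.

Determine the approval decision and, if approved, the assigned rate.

Approved at 7.1%

Credit score 831 ≥ 638 (meets minimum)
LTV 68.4% ≤ 70%
Total monthly debts = (1,535 + 1,140 + 2,005 + 60) = 4,740. Debt-to-income = 4,740/12,100 = 39.2% — meets 41% limit
Employment 43 ≥ 24 months
Reserves = 14,430/1,535 = 9.4 months ≥ 2
All requirements met. Score 831 falls in the 740 or above tier → 7.1%.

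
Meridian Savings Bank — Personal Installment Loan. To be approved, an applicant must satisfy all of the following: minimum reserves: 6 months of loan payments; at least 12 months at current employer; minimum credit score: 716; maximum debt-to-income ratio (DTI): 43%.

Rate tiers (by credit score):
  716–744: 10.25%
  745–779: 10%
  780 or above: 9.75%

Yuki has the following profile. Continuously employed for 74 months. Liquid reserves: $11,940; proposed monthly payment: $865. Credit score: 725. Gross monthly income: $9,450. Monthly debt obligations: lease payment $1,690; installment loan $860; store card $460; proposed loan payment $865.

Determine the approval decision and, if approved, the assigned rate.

Credit score 725 ≥ 716 (meets minimum)
Employment 74 ≥ 12 months
Liquid reserves cover 11,940/865 = 13.8 months — ≥ 6 required
Total monthly debts = (1,690 + 860 + 460 + 865) = 3,875. Debt-to-income = 3,875/9,450 = 41% — meets 43% limit
All requirements met. Score 725 falls in the 716–744 tier → 10.25%.

Approved at 10.25%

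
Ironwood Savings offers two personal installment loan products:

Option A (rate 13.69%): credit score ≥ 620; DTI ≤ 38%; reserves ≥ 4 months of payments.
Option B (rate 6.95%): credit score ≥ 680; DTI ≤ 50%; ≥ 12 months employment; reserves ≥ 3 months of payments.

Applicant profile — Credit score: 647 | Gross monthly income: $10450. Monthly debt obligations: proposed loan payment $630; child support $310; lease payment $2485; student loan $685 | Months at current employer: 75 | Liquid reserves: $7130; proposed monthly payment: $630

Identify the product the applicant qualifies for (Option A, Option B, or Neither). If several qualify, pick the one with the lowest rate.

Neither

Total debts = (630 + 310 + 2,485 + 685) = 4,110; DTI = 4,110/10,450 = 39.3%.
Reserves = 7,130/630 = 11.3 months.
Option A: score 647 ≥ 620; DTI 39.3% > 38%; reserves 11.3 ≥ 4 mo → does not qualify.
Option B: score 647 < 680; DTI 39.3% ≤ 50%; employment 75 ≥ 12 mo; reserves 11.3 ≥ 3 mo → does not qualify.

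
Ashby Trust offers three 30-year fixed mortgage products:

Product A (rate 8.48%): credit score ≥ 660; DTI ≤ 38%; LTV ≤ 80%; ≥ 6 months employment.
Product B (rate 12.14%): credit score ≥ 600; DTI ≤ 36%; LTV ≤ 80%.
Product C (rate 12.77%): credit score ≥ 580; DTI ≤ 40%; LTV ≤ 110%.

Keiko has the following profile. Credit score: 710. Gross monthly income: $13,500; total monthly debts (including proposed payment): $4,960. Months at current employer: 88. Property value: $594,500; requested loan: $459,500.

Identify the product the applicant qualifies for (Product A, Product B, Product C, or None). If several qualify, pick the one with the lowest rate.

DTI = 4,960/13,500 = 36.7%.
LTV = 459,500/594,500 = 77.3%.
Product A: score 710 ≥ 660; DTI 36.7% ≤ 38%; LTV 77.3% ≤ 80%; employment 88 ≥ 6 mo → qualifies.
Product B: score 710 ≥ 600; DTI 36.7% > 36%; LTV 77.3% ≤ 80% → does not qualify.
Product C: score 710 ≥ 580; DTI 36.7% ≤ 40%; LTV 77.3% ≤ 110% → qualifies.
Qualifying: Product A, Product C. Lowest rate is 8.48% → Product A.

Product A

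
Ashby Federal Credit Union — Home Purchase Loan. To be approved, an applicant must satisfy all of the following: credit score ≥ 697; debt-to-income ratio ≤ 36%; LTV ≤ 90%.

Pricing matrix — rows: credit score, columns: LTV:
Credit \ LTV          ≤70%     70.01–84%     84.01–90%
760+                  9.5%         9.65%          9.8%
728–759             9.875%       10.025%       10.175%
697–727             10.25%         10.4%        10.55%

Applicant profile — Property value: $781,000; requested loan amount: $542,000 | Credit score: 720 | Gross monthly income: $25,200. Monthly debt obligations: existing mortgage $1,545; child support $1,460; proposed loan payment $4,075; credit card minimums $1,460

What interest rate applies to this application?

Credit score 720 ≥ 697; Total monthly debts = (1,545 + 1,460 + 4,075 + 1,460) = 8,540. DTI = 8,540/25,200 = 33.9% ≤ 36%
LTV = 542,000/781,000 = 69.4% ≤ 90%
Row: 720 falls in 697–727. Column: 69.4% falls in ≤70%. Rate = 10.25%.

10.25%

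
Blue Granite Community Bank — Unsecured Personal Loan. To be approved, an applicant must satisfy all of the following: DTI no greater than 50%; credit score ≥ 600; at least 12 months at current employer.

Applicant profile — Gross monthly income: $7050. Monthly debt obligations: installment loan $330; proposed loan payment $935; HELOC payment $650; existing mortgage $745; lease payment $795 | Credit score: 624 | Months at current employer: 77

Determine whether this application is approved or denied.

Total monthly debts = (330 + 935 + 650 + 745 + 795) = 3,455. DTI: 3,455 ÷ 7,050 = 49%, within the 50% cap
Credit score 624 ≥ 600 (meets)
Employment 77 ≥ 12 months
All criteria satisfied.

Approved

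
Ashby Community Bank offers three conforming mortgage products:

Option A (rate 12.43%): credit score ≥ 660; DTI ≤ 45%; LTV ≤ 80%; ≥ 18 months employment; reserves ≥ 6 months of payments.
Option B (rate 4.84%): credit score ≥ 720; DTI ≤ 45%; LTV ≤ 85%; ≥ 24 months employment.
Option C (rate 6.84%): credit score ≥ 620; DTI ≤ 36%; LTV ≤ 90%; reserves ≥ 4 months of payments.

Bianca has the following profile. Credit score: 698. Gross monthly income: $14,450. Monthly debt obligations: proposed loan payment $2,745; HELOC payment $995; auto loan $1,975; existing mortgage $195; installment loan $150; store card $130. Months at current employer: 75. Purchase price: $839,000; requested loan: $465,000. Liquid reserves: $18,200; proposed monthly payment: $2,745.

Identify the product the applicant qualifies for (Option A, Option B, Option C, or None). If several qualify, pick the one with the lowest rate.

Total debts = (2,745 + 995 + 1,975 + 195 + 150 + 130) = 6,190; DTI = 6,190/14,450 = 42.8%.
LTV = 465,000/839,000 = 55.4%.
Reserves = 18,200/2,745 = 6.6 months.
Option A: score 698 ≥ 660; DTI 42.8% ≤ 45%; LTV 55.4% ≤ 80%; employment 75 ≥ 18 mo; reserves 6.6 ≥ 6 mo → qualifies.
Option B: score 698 < 720; DTI 42.8% ≤ 45%; LTV 55.4% ≤ 85%; employment 75 ≥ 24 mo → does not qualify.
Option C: score 698 ≥ 620; DTI 42.8% > 36%; LTV 55.4% ≤ 90%; reserves 6.6 ≥ 4 mo → does not qualify.

Option A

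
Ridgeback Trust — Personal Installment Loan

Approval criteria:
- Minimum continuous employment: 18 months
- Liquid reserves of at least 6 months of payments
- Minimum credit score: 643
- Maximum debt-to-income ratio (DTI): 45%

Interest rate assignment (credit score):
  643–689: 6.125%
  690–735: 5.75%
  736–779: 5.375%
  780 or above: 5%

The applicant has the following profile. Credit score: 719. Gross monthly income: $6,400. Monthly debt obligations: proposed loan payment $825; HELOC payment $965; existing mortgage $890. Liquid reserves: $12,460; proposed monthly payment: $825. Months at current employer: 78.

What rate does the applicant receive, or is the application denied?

Credit score 719 ≥ 643 (meets minimum)
Total monthly debts = (825 + 965 + 890) = 2,680. Debt-to-income = 2,680/6,400 = 41.9% — meets 45% limit
Employment 78 ≥ 18 months
Reserves: 12,460 ÷ 825 = 15.1 months (meets 6-month minimum)
All requirements met. Score 719 falls in the 690–735 tier → 5.75%.

Approved at 5.75%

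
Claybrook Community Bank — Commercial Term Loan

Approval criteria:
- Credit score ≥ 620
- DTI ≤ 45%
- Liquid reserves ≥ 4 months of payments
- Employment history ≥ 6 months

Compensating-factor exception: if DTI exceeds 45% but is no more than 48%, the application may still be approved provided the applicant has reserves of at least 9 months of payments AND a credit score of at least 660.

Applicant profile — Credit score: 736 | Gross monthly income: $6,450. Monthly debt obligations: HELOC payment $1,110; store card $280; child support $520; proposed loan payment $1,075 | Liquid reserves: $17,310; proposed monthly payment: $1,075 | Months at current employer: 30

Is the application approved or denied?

Credit score 736 ≥ 620 (meets base)
Total debts = (1,110 + 280 + 520 + 1,075) = 2,985. DTI: 2,985 ÷ 6,450 = 46.3%, over the 45% base limit.
Liquid reserves cover 17,310/1,075 = 16.1 months — ≥ 4 required
Employment 30 ≥ 6 months
DTI 46.3% is within the 45%–48% exception band; checking compensating factors.
Reserves 16.1 ≥ 9 months; credit score 736 ≥ 660.
Both override conditions satisfied; DTI exception granted.

Approved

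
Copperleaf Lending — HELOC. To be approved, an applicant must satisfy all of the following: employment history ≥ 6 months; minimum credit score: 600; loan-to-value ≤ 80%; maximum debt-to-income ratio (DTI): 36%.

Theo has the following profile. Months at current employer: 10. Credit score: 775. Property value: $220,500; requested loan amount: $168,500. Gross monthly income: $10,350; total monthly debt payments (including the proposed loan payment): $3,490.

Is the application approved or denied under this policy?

Approved

Employment 10 ≥ 6 months
Credit score 775 ≥ 600 (meets)
LTV = 168,500/220,500 = 76.4% ≤ 80%
DTI: 3,490 ÷ 10,350 = 33.7%, within the 36% cap
All criteria satisfied.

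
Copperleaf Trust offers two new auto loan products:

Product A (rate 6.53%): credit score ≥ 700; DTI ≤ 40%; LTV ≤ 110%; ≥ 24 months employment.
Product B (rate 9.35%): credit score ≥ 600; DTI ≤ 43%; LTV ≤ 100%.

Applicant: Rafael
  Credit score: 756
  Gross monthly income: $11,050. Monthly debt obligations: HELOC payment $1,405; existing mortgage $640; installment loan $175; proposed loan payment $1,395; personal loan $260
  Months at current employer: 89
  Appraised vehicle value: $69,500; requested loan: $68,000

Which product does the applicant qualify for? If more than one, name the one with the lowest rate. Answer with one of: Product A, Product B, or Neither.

Product A

Total debts = (1,405 + 640 + 175 + 1,395 + 260) = 3,875; DTI = 3,875/11,050 = 35.1%.
LTV = 68,000/69,500 = 97.8%.
Product A: score 756 ≥ 700; DTI 35.1% ≤ 40%; LTV 97.8% ≤ 110%; employment 89 ≥ 24 mo → qualifies.
Product B: score 756 ≥ 600; DTI 35.1% ≤ 43%; LTV 97.8% ≤ 100% → qualifies.
Qualifying: Product A, Product B. Lowest rate is 6.53% → Product A.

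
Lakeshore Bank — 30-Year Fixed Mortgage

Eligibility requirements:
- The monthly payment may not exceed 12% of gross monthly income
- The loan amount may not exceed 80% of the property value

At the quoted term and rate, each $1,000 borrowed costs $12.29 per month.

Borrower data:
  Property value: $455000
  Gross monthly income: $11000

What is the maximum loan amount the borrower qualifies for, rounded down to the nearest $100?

Payment cap: 12% × $11,000 = $1,320/month.
At $12.29 per $1,000, that supports 1,320/12.29 × 1,000 ≈ $107,404 → $107,400.
LTV cap: 80% × $455,000 = $364,000 → $364,000.
Binding constraint: payment-to-income.

$107,400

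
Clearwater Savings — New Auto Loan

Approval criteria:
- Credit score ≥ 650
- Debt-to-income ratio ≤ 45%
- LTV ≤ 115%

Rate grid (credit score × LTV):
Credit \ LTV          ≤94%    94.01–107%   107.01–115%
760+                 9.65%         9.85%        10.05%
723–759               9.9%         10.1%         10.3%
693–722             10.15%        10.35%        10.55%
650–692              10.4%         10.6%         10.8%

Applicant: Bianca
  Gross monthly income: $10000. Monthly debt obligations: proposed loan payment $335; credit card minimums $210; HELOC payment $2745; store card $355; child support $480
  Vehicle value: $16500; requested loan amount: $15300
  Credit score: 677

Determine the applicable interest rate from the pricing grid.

Credit score 677 ≥ 650; Total monthly debts = (335 + 210 + 2,745 + 355 + 480) = 4,125. DTI: 4,125 ÷ 10,000 = 41.2%, within the 45% cap
LTV: 15,300 ÷ 16,500 = 92.7%, within 115% cap
Score 677 is in the 650–692 band; LTV 92.7% is in the ≤94% band → 10.4%.

10.4%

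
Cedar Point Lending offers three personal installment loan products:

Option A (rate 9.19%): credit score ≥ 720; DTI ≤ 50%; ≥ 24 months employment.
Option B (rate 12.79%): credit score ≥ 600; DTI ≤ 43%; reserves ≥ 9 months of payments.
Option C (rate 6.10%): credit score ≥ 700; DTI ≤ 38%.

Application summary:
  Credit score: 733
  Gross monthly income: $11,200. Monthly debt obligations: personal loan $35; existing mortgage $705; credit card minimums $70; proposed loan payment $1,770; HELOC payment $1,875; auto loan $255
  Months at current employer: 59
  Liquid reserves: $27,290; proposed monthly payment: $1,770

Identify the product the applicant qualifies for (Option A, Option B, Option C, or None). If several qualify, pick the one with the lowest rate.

Option A

Total debts = (35 + 705 + 70 + 1,770 + 1,875 + 255) = 4,710; DTI = 4,710/11,200 = 42.1%.
Reserves = 27,290/1,770 = 15.4 months.
Option A: score 733 ≥ 720; DTI 42.1% ≤ 50%; employment 59 ≥ 24 mo → qualifies.
Option B: score 733 ≥ 600; DTI 42.1% ≤ 43%; reserves 15.4 ≥ 9 mo → qualifies.
Option C: score 733 ≥ 700; DTI 42.1% > 38% → does not qualify.
Qualifying: Option A, Option B. Lowest rate is 9.19% → Option A.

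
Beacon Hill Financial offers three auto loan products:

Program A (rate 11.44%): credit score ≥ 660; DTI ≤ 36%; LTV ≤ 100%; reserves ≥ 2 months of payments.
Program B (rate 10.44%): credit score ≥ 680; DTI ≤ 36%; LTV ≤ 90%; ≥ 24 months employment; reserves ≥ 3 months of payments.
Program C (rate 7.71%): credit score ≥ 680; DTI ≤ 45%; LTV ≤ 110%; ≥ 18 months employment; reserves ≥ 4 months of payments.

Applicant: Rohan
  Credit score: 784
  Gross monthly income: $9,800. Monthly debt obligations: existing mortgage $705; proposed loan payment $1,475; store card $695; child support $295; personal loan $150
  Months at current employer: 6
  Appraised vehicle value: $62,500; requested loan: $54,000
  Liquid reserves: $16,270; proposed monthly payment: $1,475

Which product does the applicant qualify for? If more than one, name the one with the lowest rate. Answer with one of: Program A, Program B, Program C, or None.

Total debts = (705 + 1,475 + 695 + 295 + 150) = 3,320; DTI = 3,320/9,800 = 33.9%.
LTV = 54,000/62,500 = 86.4%.
Reserves = 16,270/1,475 = 11.0 months.
Program A: score 784 ≥ 660; DTI 33.9% ≤ 36%; LTV 86.4% ≤ 100%; reserves 11.0 ≥ 2 mo → qualifies.
Program B: score 784 ≥ 680; DTI 33.9% ≤ 36%; LTV 86.4% ≤ 90%; employment 6 < 24 mo; reserves 11.0 ≥ 3 mo → does not qualify.
Program C: score 784 ≥ 680; DTI 33.9% ≤ 45%; LTV 86.4% ≤ 110%; employment 6 < 18 mo; reserves 11.0 ≥ 4 mo → does not qualify.

Program A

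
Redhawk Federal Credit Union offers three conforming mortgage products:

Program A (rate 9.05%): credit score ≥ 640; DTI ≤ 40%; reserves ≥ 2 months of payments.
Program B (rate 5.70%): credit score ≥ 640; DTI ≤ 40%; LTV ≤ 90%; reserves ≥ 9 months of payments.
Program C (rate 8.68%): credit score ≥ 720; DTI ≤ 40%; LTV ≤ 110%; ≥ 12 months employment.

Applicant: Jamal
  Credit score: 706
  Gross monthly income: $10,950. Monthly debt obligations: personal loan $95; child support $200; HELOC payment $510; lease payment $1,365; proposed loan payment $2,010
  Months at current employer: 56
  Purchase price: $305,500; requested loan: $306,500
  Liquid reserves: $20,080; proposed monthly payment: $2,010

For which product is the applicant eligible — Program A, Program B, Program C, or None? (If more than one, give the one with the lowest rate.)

Program A

Total debts = (95 + 200 + 510 + 1,365 + 2,010) = 4,180; DTI = 4,180/10,950 = 38.2%.
LTV = 306,500/305,500 = 100.3%.
Reserves = 20,080/2,010 = 10.0 months.
Program A: score 706 ≥ 640; DTI 38.2% ≤ 40%; reserves 10.0 ≥ 2 mo → qualifies.
Program B: score 706 ≥ 640; DTI 38.2% ≤ 40%; LTV 100.3% > 90%; reserves 10.0 ≥ 9 mo → does not qualify.
Program C: score 706 < 720; DTI 38.2% ≤ 40%; LTV 100.3% ≤ 110%; employment 56 ≥ 12 mo → does not qualify.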